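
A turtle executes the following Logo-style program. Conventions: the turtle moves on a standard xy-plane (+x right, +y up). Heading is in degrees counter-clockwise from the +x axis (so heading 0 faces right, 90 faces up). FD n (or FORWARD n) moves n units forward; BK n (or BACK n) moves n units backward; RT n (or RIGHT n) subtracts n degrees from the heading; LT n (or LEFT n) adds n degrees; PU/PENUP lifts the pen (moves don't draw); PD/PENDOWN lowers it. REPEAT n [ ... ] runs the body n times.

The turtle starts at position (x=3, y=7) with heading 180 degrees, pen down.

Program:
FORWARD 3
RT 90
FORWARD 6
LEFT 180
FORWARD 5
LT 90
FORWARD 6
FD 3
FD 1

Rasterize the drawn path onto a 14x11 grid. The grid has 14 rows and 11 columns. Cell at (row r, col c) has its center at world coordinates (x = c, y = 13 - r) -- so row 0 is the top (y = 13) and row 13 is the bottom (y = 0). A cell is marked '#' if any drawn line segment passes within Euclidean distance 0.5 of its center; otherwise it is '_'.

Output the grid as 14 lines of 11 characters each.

Segment 0: (3,7) -> (0,7)
Segment 1: (0,7) -> (0,13)
Segment 2: (0,13) -> (-0,8)
Segment 3: (-0,8) -> (6,8)
Segment 4: (6,8) -> (9,8)
Segment 5: (9,8) -> (10,8)

Answer: #__________
#__________
#__________
#__________
#__________
###########
####_______
___________
___________
___________
___________
___________
___________
___________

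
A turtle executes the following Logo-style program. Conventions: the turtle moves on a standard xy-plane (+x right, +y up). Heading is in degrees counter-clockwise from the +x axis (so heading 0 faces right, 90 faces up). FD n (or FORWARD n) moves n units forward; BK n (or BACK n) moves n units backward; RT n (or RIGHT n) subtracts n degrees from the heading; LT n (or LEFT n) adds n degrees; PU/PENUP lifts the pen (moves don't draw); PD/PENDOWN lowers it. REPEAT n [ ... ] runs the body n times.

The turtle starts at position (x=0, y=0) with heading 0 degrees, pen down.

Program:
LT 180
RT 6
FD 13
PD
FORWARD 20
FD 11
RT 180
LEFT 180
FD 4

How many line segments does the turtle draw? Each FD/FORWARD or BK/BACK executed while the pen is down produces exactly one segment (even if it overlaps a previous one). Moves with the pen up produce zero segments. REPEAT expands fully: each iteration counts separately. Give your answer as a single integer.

Answer: 4

Derivation:
Executing turtle program step by step:
Start: pos=(0,0), heading=0, pen down
LT 180: heading 0 -> 180
RT 6: heading 180 -> 174
FD 13: (0,0) -> (-12.929,1.359) [heading=174, draw]
PD: pen down
FD 20: (-12.929,1.359) -> (-32.819,3.449) [heading=174, draw]
FD 11: (-32.819,3.449) -> (-43.759,4.599) [heading=174, draw]
RT 180: heading 174 -> 354
LT 180: heading 354 -> 174
FD 4: (-43.759,4.599) -> (-47.737,5.017) [heading=174, draw]
Final: pos=(-47.737,5.017), heading=174, 4 segment(s) drawn
Segments drawn: 4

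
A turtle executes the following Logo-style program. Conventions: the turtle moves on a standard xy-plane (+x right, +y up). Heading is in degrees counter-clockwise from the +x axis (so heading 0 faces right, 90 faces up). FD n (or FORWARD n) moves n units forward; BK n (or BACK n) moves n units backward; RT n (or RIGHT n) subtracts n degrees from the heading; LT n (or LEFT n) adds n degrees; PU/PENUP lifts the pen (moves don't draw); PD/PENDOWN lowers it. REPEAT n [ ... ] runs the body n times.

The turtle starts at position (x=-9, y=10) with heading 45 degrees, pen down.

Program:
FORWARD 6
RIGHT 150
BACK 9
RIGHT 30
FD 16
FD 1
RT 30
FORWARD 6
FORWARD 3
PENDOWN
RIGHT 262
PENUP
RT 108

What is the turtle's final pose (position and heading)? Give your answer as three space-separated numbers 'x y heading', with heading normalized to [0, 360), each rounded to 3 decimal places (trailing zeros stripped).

Answer: -23.142 8.586 185

Derivation:
Executing turtle program step by step:
Start: pos=(-9,10), heading=45, pen down
FD 6: (-9,10) -> (-4.757,14.243) [heading=45, draw]
RT 150: heading 45 -> 255
BK 9: (-4.757,14.243) -> (-2.428,22.936) [heading=255, draw]
RT 30: heading 255 -> 225
FD 16: (-2.428,22.936) -> (-13.742,11.622) [heading=225, draw]
FD 1: (-13.742,11.622) -> (-14.449,10.915) [heading=225, draw]
RT 30: heading 225 -> 195
FD 6: (-14.449,10.915) -> (-20.244,9.362) [heading=195, draw]
FD 3: (-20.244,9.362) -> (-23.142,8.586) [heading=195, draw]
PD: pen down
RT 262: heading 195 -> 293
PU: pen up
RT 108: heading 293 -> 185
Final: pos=(-23.142,8.586), heading=185, 6 segment(s) drawn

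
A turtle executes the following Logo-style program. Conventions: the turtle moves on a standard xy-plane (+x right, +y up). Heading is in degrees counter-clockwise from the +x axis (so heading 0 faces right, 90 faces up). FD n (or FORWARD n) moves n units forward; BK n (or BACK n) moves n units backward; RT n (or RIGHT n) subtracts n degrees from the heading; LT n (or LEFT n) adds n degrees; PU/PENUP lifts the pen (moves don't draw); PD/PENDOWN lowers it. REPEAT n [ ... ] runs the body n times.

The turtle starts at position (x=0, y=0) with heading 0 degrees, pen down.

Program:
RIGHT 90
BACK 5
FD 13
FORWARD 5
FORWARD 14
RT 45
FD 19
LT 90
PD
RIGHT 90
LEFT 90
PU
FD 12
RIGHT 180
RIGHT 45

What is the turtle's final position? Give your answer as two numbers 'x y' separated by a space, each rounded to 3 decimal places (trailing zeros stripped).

Answer: -4.95 -48.92

Derivation:
Executing turtle program step by step:
Start: pos=(0,0), heading=0, pen down
RT 90: heading 0 -> 270
BK 5: (0,0) -> (0,5) [heading=270, draw]
FD 13: (0,5) -> (0,-8) [heading=270, draw]
FD 5: (0,-8) -> (0,-13) [heading=270, draw]
FD 14: (0,-13) -> (0,-27) [heading=270, draw]
RT 45: heading 270 -> 225
FD 19: (0,-27) -> (-13.435,-40.435) [heading=225, draw]
LT 90: heading 225 -> 315
PD: pen down
RT 90: heading 315 -> 225
LT 90: heading 225 -> 315
PU: pen up
FD 12: (-13.435,-40.435) -> (-4.95,-48.92) [heading=315, move]
RT 180: heading 315 -> 135
RT 45: heading 135 -> 90
Final: pos=(-4.95,-48.92), heading=90, 5 segment(s) drawn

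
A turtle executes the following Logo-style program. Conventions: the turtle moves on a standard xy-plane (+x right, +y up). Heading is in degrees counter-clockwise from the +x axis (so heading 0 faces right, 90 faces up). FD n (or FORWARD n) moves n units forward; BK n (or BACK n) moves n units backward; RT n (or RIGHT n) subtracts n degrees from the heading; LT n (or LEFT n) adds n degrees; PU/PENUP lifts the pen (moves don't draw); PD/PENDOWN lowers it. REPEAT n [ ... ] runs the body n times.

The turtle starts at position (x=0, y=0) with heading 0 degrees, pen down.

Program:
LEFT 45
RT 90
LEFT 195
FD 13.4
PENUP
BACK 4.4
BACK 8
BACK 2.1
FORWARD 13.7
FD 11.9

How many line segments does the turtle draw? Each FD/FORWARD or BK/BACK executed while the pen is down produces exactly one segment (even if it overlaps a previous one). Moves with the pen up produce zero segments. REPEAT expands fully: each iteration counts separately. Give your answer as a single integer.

Executing turtle program step by step:
Start: pos=(0,0), heading=0, pen down
LT 45: heading 0 -> 45
RT 90: heading 45 -> 315
LT 195: heading 315 -> 150
FD 13.4: (0,0) -> (-11.605,6.7) [heading=150, draw]
PU: pen up
BK 4.4: (-11.605,6.7) -> (-7.794,4.5) [heading=150, move]
BK 8: (-7.794,4.5) -> (-0.866,0.5) [heading=150, move]
BK 2.1: (-0.866,0.5) -> (0.953,-0.55) [heading=150, move]
FD 13.7: (0.953,-0.55) -> (-10.912,6.3) [heading=150, move]
FD 11.9: (-10.912,6.3) -> (-21.218,12.25) [heading=150, move]
Final: pos=(-21.218,12.25), heading=150, 1 segment(s) drawn
Segments drawn: 1

Answer: 1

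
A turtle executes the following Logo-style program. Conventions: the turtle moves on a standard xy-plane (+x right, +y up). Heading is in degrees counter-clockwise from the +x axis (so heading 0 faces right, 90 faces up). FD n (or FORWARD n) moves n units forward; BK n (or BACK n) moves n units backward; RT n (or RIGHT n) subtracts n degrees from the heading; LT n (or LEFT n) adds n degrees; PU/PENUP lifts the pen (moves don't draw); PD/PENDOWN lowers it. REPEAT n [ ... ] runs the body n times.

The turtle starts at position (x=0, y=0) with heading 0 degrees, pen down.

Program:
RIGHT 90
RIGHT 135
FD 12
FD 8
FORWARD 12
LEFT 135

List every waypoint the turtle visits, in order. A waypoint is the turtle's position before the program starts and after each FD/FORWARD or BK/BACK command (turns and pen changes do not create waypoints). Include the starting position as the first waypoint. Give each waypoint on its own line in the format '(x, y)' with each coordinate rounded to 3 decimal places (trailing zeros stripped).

Executing turtle program step by step:
Start: pos=(0,0), heading=0, pen down
RT 90: heading 0 -> 270
RT 135: heading 270 -> 135
FD 12: (0,0) -> (-8.485,8.485) [heading=135, draw]
FD 8: (-8.485,8.485) -> (-14.142,14.142) [heading=135, draw]
FD 12: (-14.142,14.142) -> (-22.627,22.627) [heading=135, draw]
LT 135: heading 135 -> 270
Final: pos=(-22.627,22.627), heading=270, 3 segment(s) drawn
Waypoints (4 total):
(0, 0)
(-8.485, 8.485)
(-14.142, 14.142)
(-22.627, 22.627)

Answer: (0, 0)
(-8.485, 8.485)
(-14.142, 14.142)
(-22.627, 22.627)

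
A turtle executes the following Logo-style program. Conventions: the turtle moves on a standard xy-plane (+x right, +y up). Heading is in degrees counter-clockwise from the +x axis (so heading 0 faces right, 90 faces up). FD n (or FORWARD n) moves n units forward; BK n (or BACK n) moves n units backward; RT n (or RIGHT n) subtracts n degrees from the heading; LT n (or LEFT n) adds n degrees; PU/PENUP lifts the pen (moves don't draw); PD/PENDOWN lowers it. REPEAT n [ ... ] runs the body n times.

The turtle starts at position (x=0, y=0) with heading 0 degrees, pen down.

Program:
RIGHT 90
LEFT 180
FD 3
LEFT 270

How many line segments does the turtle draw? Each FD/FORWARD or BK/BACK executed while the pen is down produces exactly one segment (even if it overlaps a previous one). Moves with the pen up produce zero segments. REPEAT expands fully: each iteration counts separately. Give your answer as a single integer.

Answer: 1

Derivation:
Executing turtle program step by step:
Start: pos=(0,0), heading=0, pen down
RT 90: heading 0 -> 270
LT 180: heading 270 -> 90
FD 3: (0,0) -> (0,3) [heading=90, draw]
LT 270: heading 90 -> 0
Final: pos=(0,3), heading=0, 1 segment(s) drawn
Segments drawn: 1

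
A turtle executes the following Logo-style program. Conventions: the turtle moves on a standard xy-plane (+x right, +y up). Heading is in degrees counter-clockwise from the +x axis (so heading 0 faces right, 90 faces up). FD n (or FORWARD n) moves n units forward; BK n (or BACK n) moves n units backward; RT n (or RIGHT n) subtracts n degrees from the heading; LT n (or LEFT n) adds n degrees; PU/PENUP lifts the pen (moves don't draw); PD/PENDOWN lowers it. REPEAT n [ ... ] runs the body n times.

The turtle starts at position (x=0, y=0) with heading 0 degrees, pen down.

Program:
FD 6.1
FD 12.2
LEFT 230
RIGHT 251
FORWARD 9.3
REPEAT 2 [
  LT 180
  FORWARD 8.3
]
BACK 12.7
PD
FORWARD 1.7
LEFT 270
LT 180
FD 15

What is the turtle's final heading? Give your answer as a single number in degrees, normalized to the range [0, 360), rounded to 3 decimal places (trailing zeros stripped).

Executing turtle program step by step:
Start: pos=(0,0), heading=0, pen down
FD 6.1: (0,0) -> (6.1,0) [heading=0, draw]
FD 12.2: (6.1,0) -> (18.3,0) [heading=0, draw]
LT 230: heading 0 -> 230
RT 251: heading 230 -> 339
FD 9.3: (18.3,0) -> (26.982,-3.333) [heading=339, draw]
REPEAT 2 [
  -- iteration 1/2 --
  LT 180: heading 339 -> 159
  FD 8.3: (26.982,-3.333) -> (19.234,-0.358) [heading=159, draw]
  -- iteration 2/2 --
  LT 180: heading 159 -> 339
  FD 8.3: (19.234,-0.358) -> (26.982,-3.333) [heading=339, draw]
]
BK 12.7: (26.982,-3.333) -> (15.126,1.218) [heading=339, draw]
PD: pen down
FD 1.7: (15.126,1.218) -> (16.713,0.609) [heading=339, draw]
LT 270: heading 339 -> 249
LT 180: heading 249 -> 69
FD 15: (16.713,0.609) -> (22.088,14.613) [heading=69, draw]
Final: pos=(22.088,14.613), heading=69, 8 segment(s) drawn

Answer: 69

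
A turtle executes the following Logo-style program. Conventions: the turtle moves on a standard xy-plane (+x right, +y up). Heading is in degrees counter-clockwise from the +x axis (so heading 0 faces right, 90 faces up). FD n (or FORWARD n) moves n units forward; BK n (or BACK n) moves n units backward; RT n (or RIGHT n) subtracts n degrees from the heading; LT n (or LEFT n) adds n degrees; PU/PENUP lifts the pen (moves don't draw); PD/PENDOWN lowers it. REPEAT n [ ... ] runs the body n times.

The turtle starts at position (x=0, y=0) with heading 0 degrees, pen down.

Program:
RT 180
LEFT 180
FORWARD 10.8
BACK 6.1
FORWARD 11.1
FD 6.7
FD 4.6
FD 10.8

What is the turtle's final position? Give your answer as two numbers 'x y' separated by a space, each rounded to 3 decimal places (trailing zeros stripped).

Answer: 37.9 0

Derivation:
Executing turtle program step by step:
Start: pos=(0,0), heading=0, pen down
RT 180: heading 0 -> 180
LT 180: heading 180 -> 0
FD 10.8: (0,0) -> (10.8,0) [heading=0, draw]
BK 6.1: (10.8,0) -> (4.7,0) [heading=0, draw]
FD 11.1: (4.7,0) -> (15.8,0) [heading=0, draw]
FD 6.7: (15.8,0) -> (22.5,0) [heading=0, draw]
FD 4.6: (22.5,0) -> (27.1,0) [heading=0, draw]
FD 10.8: (27.1,0) -> (37.9,0) [heading=0, draw]
Final: pos=(37.9,0), heading=0, 6 segment(s) drawn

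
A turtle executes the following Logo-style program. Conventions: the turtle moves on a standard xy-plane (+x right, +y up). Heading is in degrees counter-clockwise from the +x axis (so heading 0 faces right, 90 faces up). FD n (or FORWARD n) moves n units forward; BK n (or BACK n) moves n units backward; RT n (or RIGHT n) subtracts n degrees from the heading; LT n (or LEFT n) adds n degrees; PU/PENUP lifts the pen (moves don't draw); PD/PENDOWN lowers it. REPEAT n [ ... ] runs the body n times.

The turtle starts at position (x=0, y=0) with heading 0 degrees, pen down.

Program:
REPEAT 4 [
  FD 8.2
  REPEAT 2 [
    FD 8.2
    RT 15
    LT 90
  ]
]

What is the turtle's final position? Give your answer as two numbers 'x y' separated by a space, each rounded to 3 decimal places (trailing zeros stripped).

Answer: 6.721 16.764

Derivation:
Executing turtle program step by step:
Start: pos=(0,0), heading=0, pen down
REPEAT 4 [
  -- iteration 1/4 --
  FD 8.2: (0,0) -> (8.2,0) [heading=0, draw]
  REPEAT 2 [
    -- iteration 1/2 --
    FD 8.2: (8.2,0) -> (16.4,0) [heading=0, draw]
    RT 15: heading 0 -> 345
    LT 90: heading 345 -> 75
    -- iteration 2/2 --
    FD 8.2: (16.4,0) -> (18.522,7.921) [heading=75, draw]
    RT 15: heading 75 -> 60
    LT 90: heading 60 -> 150
  ]
  -- iteration 2/4 --
  FD 8.2: (18.522,7.921) -> (11.421,12.021) [heading=150, draw]
  REPEAT 2 [
    -- iteration 1/2 --
    FD 8.2: (11.421,12.021) -> (4.319,16.121) [heading=150, draw]
    RT 15: heading 150 -> 135
    LT 90: heading 135 -> 225
    -- iteration 2/2 --
    FD 8.2: (4.319,16.121) -> (-1.479,10.322) [heading=225, draw]
    RT 15: heading 225 -> 210
    LT 90: heading 210 -> 300
  ]
  -- iteration 3/4 --
  FD 8.2: (-1.479,10.322) -> (2.621,3.221) [heading=300, draw]
  REPEAT 2 [
    -- iteration 1/2 --
    FD 8.2: (2.621,3.221) -> (6.721,-3.881) [heading=300, draw]
    RT 15: heading 300 -> 285
    LT 90: heading 285 -> 15
    -- iteration 2/2 --
    FD 8.2: (6.721,-3.881) -> (14.642,-1.758) [heading=15, draw]
    RT 15: heading 15 -> 0
    LT 90: heading 0 -> 90
  ]
  -- iteration 4/4 --
  FD 8.2: (14.642,-1.758) -> (14.642,6.442) [heading=90, draw]
  REPEAT 2 [
    -- iteration 1/2 --
    FD 8.2: (14.642,6.442) -> (14.642,14.642) [heading=90, draw]
    RT 15: heading 90 -> 75
    LT 90: heading 75 -> 165
    -- iteration 2/2 --
    FD 8.2: (14.642,14.642) -> (6.721,16.764) [heading=165, draw]
    RT 15: heading 165 -> 150
    LT 90: heading 150 -> 240
  ]
]
Final: pos=(6.721,16.764), heading=240, 12 segment(s) drawn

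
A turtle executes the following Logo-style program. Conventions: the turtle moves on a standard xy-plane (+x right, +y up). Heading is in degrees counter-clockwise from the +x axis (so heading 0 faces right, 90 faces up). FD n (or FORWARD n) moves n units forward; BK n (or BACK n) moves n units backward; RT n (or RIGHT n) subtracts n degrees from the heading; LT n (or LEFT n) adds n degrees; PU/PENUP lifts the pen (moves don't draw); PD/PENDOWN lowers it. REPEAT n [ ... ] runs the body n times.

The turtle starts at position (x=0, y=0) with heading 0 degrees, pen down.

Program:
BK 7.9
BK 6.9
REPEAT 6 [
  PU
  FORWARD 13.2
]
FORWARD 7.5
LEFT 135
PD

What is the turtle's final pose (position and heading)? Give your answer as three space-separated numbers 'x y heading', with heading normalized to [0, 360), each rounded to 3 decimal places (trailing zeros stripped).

Answer: 71.9 0 135

Derivation:
Executing turtle program step by step:
Start: pos=(0,0), heading=0, pen down
BK 7.9: (0,0) -> (-7.9,0) [heading=0, draw]
BK 6.9: (-7.9,0) -> (-14.8,0) [heading=0, draw]
REPEAT 6 [
  -- iteration 1/6 --
  PU: pen up
  FD 13.2: (-14.8,0) -> (-1.6,0) [heading=0, move]
  -- iteration 2/6 --
  PU: pen up
  FD 13.2: (-1.6,0) -> (11.6,0) [heading=0, move]
  -- iteration 3/6 --
  PU: pen up
  FD 13.2: (11.6,0) -> (24.8,0) [heading=0, move]
  -- iteration 4/6 --
  PU: pen up
  FD 13.2: (24.8,0) -> (38,0) [heading=0, move]
  -- iteration 5/6 --
  PU: pen up
  FD 13.2: (38,0) -> (51.2,0) [heading=0, move]
  -- iteration 6/6 --
  PU: pen up
  FD 13.2: (51.2,0) -> (64.4,0) [heading=0, move]
]
FD 7.5: (64.4,0) -> (71.9,0) [heading=0, move]
LT 135: heading 0 -> 135
PD: pen down
Final: pos=(71.9,0), heading=135, 2 segment(s) drawn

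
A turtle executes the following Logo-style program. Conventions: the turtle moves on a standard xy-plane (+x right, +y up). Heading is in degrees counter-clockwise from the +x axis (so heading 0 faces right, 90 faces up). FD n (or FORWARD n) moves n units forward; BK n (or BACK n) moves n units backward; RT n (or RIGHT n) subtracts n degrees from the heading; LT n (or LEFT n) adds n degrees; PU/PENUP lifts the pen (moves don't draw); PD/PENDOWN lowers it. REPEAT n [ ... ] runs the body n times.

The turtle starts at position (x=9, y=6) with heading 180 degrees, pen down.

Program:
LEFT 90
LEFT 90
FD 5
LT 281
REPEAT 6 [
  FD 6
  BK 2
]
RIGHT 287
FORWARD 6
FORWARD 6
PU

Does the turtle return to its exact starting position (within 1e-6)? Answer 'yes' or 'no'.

Executing turtle program step by step:
Start: pos=(9,6), heading=180, pen down
LT 90: heading 180 -> 270
LT 90: heading 270 -> 0
FD 5: (9,6) -> (14,6) [heading=0, draw]
LT 281: heading 0 -> 281
REPEAT 6 [
  -- iteration 1/6 --
  FD 6: (14,6) -> (15.145,0.11) [heading=281, draw]
  BK 2: (15.145,0.11) -> (14.763,2.073) [heading=281, draw]
  -- iteration 2/6 --
  FD 6: (14.763,2.073) -> (15.908,-3.816) [heading=281, draw]
  BK 2: (15.908,-3.816) -> (15.526,-1.853) [heading=281, draw]
  -- iteration 3/6 --
  FD 6: (15.526,-1.853) -> (16.671,-7.743) [heading=281, draw]
  BK 2: (16.671,-7.743) -> (16.29,-5.78) [heading=281, draw]
  -- iteration 4/6 --
  FD 6: (16.29,-5.78) -> (17.435,-11.669) [heading=281, draw]
  BK 2: (17.435,-11.669) -> (17.053,-9.706) [heading=281, draw]
  -- iteration 5/6 --
  FD 6: (17.053,-9.706) -> (18.198,-15.596) [heading=281, draw]
  BK 2: (18.198,-15.596) -> (17.816,-13.633) [heading=281, draw]
  -- iteration 6/6 --
  FD 6: (17.816,-13.633) -> (18.961,-19.522) [heading=281, draw]
  BK 2: (18.961,-19.522) -> (18.579,-17.559) [heading=281, draw]
]
RT 287: heading 281 -> 354
FD 6: (18.579,-17.559) -> (24.547,-18.186) [heading=354, draw]
FD 6: (24.547,-18.186) -> (30.514,-18.813) [heading=354, draw]
PU: pen up
Final: pos=(30.514,-18.813), heading=354, 15 segment(s) drawn

Start position: (9, 6)
Final position: (30.514, -18.813)
Distance = 32.841; >= 1e-6 -> NOT closed

Answer: no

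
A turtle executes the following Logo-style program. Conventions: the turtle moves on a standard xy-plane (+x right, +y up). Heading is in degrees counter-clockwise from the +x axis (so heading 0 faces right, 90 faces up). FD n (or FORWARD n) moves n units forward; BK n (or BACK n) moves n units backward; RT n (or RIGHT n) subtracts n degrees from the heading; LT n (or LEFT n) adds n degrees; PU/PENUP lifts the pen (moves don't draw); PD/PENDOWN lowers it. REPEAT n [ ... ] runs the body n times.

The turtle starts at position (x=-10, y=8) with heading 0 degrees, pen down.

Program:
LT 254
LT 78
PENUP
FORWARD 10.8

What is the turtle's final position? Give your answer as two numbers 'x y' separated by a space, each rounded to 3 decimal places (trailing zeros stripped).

Answer: -0.464 2.93

Derivation:
Executing turtle program step by step:
Start: pos=(-10,8), heading=0, pen down
LT 254: heading 0 -> 254
LT 78: heading 254 -> 332
PU: pen up
FD 10.8: (-10,8) -> (-0.464,2.93) [heading=332, move]
Final: pos=(-0.464,2.93), heading=332, 0 segment(s) drawn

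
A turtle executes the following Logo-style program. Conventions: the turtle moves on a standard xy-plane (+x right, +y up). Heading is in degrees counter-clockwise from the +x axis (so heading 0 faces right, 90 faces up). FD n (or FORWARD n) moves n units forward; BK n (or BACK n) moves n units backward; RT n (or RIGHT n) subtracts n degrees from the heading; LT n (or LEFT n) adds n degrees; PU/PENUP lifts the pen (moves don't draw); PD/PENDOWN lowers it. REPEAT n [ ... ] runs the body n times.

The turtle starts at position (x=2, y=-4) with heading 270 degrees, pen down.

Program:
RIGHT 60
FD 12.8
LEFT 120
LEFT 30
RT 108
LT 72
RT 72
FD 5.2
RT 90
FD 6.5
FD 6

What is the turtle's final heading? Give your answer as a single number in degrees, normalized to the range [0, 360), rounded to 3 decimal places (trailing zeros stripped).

Answer: 162

Derivation:
Executing turtle program step by step:
Start: pos=(2,-4), heading=270, pen down
RT 60: heading 270 -> 210
FD 12.8: (2,-4) -> (-9.085,-10.4) [heading=210, draw]
LT 120: heading 210 -> 330
LT 30: heading 330 -> 0
RT 108: heading 0 -> 252
LT 72: heading 252 -> 324
RT 72: heading 324 -> 252
FD 5.2: (-9.085,-10.4) -> (-10.692,-15.345) [heading=252, draw]
RT 90: heading 252 -> 162
FD 6.5: (-10.692,-15.345) -> (-16.874,-13.337) [heading=162, draw]
FD 6: (-16.874,-13.337) -> (-22.58,-11.483) [heading=162, draw]
Final: pos=(-22.58,-11.483), heading=162, 4 segment(s) drawn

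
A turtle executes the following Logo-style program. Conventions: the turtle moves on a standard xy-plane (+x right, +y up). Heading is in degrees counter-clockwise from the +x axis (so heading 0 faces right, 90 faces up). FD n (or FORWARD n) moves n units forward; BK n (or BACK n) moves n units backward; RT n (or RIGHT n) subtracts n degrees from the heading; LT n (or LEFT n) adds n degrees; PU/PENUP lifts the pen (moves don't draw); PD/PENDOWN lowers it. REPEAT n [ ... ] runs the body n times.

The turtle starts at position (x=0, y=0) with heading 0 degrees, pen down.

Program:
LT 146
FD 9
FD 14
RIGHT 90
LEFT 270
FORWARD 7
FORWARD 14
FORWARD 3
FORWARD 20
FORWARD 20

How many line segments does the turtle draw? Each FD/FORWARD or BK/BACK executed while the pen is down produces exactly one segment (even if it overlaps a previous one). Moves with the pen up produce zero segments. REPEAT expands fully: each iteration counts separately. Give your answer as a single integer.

Answer: 7

Derivation:
Executing turtle program step by step:
Start: pos=(0,0), heading=0, pen down
LT 146: heading 0 -> 146
FD 9: (0,0) -> (-7.461,5.033) [heading=146, draw]
FD 14: (-7.461,5.033) -> (-19.068,12.861) [heading=146, draw]
RT 90: heading 146 -> 56
LT 270: heading 56 -> 326
FD 7: (-19.068,12.861) -> (-13.265,8.947) [heading=326, draw]
FD 14: (-13.265,8.947) -> (-1.658,1.118) [heading=326, draw]
FD 3: (-1.658,1.118) -> (0.829,-0.559) [heading=326, draw]
FD 20: (0.829,-0.559) -> (17.41,-11.743) [heading=326, draw]
FD 20: (17.41,-11.743) -> (33.991,-22.927) [heading=326, draw]
Final: pos=(33.991,-22.927), heading=326, 7 segment(s) drawn
Segments drawn: 7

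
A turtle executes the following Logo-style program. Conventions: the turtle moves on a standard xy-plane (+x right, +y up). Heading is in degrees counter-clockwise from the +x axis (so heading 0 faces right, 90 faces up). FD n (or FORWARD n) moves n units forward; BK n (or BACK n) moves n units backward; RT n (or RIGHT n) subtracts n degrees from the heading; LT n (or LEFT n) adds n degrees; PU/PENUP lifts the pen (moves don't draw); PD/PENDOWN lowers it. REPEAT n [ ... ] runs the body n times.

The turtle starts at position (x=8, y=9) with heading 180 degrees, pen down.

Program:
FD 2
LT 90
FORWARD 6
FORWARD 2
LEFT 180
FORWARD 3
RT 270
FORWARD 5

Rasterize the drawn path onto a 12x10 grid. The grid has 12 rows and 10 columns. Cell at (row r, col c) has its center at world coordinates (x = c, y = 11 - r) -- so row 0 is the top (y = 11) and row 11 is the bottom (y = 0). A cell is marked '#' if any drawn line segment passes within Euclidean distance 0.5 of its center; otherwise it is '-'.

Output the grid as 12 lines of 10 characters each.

Answer: ----------
----------
------###-
------#---
------#---
------#---
------#---
-######---
------#---
------#---
------#---
----------

Derivation:
Segment 0: (8,9) -> (6,9)
Segment 1: (6,9) -> (6,3)
Segment 2: (6,3) -> (6,1)
Segment 3: (6,1) -> (6,4)
Segment 4: (6,4) -> (1,4)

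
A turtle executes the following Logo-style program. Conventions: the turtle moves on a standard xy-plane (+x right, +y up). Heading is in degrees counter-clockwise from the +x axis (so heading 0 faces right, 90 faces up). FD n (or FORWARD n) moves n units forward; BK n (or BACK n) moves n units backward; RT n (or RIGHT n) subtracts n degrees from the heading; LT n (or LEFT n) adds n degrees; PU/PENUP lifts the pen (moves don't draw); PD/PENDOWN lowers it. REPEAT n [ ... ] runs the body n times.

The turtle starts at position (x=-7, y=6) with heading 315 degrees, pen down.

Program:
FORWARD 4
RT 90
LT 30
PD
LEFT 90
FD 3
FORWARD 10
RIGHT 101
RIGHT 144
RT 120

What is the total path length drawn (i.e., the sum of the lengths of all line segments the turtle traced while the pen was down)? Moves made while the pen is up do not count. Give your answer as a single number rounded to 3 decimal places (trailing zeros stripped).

Answer: 17

Derivation:
Executing turtle program step by step:
Start: pos=(-7,6), heading=315, pen down
FD 4: (-7,6) -> (-4.172,3.172) [heading=315, draw]
RT 90: heading 315 -> 225
LT 30: heading 225 -> 255
PD: pen down
LT 90: heading 255 -> 345
FD 3: (-4.172,3.172) -> (-1.274,2.395) [heading=345, draw]
FD 10: (-1.274,2.395) -> (8.385,-0.193) [heading=345, draw]
RT 101: heading 345 -> 244
RT 144: heading 244 -> 100
RT 120: heading 100 -> 340
Final: pos=(8.385,-0.193), heading=340, 3 segment(s) drawn

Segment lengths:
  seg 1: (-7,6) -> (-4.172,3.172), length = 4
  seg 2: (-4.172,3.172) -> (-1.274,2.395), length = 3
  seg 3: (-1.274,2.395) -> (8.385,-0.193), length = 10
Total = 17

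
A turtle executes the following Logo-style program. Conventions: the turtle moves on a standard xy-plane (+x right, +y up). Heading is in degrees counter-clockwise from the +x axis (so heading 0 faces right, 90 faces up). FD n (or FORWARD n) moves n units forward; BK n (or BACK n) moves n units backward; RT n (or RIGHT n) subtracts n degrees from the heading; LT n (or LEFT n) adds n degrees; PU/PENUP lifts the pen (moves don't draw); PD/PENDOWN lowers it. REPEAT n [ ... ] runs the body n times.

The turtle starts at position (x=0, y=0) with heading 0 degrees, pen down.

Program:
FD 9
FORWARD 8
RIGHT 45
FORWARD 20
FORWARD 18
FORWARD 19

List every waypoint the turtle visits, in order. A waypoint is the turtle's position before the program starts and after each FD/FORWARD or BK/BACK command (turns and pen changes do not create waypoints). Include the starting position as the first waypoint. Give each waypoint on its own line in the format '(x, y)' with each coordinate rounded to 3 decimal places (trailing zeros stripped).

Executing turtle program step by step:
Start: pos=(0,0), heading=0, pen down
FD 9: (0,0) -> (9,0) [heading=0, draw]
FD 8: (9,0) -> (17,0) [heading=0, draw]
RT 45: heading 0 -> 315
FD 20: (17,0) -> (31.142,-14.142) [heading=315, draw]
FD 18: (31.142,-14.142) -> (43.87,-26.87) [heading=315, draw]
FD 19: (43.87,-26.87) -> (57.305,-40.305) [heading=315, draw]
Final: pos=(57.305,-40.305), heading=315, 5 segment(s) drawn
Waypoints (6 total):
(0, 0)
(9, 0)
(17, 0)
(31.142, -14.142)
(43.87, -26.87)
(57.305, -40.305)

Answer: (0, 0)
(9, 0)
(17, 0)
(31.142, -14.142)
(43.87, -26.87)
(57.305, -40.305)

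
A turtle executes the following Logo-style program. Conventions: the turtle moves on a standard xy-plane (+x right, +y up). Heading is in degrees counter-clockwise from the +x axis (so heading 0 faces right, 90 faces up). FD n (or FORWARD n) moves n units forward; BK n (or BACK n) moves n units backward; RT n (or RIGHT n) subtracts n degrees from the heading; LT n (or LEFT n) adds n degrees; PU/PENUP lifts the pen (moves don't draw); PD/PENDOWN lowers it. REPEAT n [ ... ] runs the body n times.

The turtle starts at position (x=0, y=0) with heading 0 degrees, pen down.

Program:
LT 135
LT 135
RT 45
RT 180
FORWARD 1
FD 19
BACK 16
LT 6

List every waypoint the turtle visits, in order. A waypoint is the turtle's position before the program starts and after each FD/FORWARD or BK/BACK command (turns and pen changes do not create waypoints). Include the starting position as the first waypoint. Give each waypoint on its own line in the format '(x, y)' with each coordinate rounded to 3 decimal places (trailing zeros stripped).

Executing turtle program step by step:
Start: pos=(0,0), heading=0, pen down
LT 135: heading 0 -> 135
LT 135: heading 135 -> 270
RT 45: heading 270 -> 225
RT 180: heading 225 -> 45
FD 1: (0,0) -> (0.707,0.707) [heading=45, draw]
FD 19: (0.707,0.707) -> (14.142,14.142) [heading=45, draw]
BK 16: (14.142,14.142) -> (2.828,2.828) [heading=45, draw]
LT 6: heading 45 -> 51
Final: pos=(2.828,2.828), heading=51, 3 segment(s) drawn
Waypoints (4 total):
(0, 0)
(0.707, 0.707)
(14.142, 14.142)
(2.828, 2.828)

Answer: (0, 0)
(0.707, 0.707)
(14.142, 14.142)
(2.828, 2.828)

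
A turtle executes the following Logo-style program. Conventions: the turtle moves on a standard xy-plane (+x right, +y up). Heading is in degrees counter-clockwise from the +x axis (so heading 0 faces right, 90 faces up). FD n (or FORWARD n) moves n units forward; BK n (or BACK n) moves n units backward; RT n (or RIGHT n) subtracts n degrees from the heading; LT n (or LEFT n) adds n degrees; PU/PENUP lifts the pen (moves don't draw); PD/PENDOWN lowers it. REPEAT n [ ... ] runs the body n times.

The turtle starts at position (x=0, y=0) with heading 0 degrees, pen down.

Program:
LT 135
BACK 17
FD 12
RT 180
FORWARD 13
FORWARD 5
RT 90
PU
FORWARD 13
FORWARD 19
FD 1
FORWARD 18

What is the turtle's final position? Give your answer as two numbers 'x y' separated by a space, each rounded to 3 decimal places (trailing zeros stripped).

Executing turtle program step by step:
Start: pos=(0,0), heading=0, pen down
LT 135: heading 0 -> 135
BK 17: (0,0) -> (12.021,-12.021) [heading=135, draw]
FD 12: (12.021,-12.021) -> (3.536,-3.536) [heading=135, draw]
RT 180: heading 135 -> 315
FD 13: (3.536,-3.536) -> (12.728,-12.728) [heading=315, draw]
FD 5: (12.728,-12.728) -> (16.263,-16.263) [heading=315, draw]
RT 90: heading 315 -> 225
PU: pen up
FD 13: (16.263,-16.263) -> (7.071,-25.456) [heading=225, move]
FD 19: (7.071,-25.456) -> (-6.364,-38.891) [heading=225, move]
FD 1: (-6.364,-38.891) -> (-7.071,-39.598) [heading=225, move]
FD 18: (-7.071,-39.598) -> (-19.799,-52.326) [heading=225, move]
Final: pos=(-19.799,-52.326), heading=225, 4 segment(s) drawn

Answer: -19.799 -52.326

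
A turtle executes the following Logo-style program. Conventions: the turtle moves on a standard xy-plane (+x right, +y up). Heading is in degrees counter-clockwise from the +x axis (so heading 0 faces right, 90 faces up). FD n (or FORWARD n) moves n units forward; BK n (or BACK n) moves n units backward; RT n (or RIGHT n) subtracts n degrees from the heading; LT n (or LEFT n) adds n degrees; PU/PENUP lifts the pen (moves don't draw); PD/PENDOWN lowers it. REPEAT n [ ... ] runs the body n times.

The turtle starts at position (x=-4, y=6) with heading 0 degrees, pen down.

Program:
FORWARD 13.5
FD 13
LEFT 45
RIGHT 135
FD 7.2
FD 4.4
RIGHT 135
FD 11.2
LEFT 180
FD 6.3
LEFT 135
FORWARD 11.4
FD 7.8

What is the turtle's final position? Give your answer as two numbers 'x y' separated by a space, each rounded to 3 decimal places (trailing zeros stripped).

Answer: 19.035 17.065

Derivation:
Executing turtle program step by step:
Start: pos=(-4,6), heading=0, pen down
FD 13.5: (-4,6) -> (9.5,6) [heading=0, draw]
FD 13: (9.5,6) -> (22.5,6) [heading=0, draw]
LT 45: heading 0 -> 45
RT 135: heading 45 -> 270
FD 7.2: (22.5,6) -> (22.5,-1.2) [heading=270, draw]
FD 4.4: (22.5,-1.2) -> (22.5,-5.6) [heading=270, draw]
RT 135: heading 270 -> 135
FD 11.2: (22.5,-5.6) -> (14.58,2.32) [heading=135, draw]
LT 180: heading 135 -> 315
FD 6.3: (14.58,2.32) -> (19.035,-2.135) [heading=315, draw]
LT 135: heading 315 -> 90
FD 11.4: (19.035,-2.135) -> (19.035,9.265) [heading=90, draw]
FD 7.8: (19.035,9.265) -> (19.035,17.065) [heading=90, draw]
Final: pos=(19.035,17.065), heading=90, 8 segment(s) drawn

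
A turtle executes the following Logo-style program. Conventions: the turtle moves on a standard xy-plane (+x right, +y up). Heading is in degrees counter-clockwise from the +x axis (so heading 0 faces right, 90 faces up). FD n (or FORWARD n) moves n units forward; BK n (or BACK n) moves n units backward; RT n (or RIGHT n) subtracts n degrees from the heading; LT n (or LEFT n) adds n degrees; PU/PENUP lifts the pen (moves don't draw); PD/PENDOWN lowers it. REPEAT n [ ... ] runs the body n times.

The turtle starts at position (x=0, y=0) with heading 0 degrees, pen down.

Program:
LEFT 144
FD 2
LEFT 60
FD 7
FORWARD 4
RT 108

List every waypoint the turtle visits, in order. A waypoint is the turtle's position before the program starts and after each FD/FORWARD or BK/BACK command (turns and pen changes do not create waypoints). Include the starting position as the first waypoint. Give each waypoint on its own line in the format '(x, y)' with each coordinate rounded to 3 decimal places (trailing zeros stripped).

Answer: (0, 0)
(-1.618, 1.176)
(-8.013, -1.672)
(-11.667, -3.299)

Derivation:
Executing turtle program step by step:
Start: pos=(0,0), heading=0, pen down
LT 144: heading 0 -> 144
FD 2: (0,0) -> (-1.618,1.176) [heading=144, draw]
LT 60: heading 144 -> 204
FD 7: (-1.618,1.176) -> (-8.013,-1.672) [heading=204, draw]
FD 4: (-8.013,-1.672) -> (-11.667,-3.299) [heading=204, draw]
RT 108: heading 204 -> 96
Final: pos=(-11.667,-3.299), heading=96, 3 segment(s) drawn
Waypoints (4 total):
(0, 0)
(-1.618, 1.176)
(-8.013, -1.672)
(-11.667, -3.299)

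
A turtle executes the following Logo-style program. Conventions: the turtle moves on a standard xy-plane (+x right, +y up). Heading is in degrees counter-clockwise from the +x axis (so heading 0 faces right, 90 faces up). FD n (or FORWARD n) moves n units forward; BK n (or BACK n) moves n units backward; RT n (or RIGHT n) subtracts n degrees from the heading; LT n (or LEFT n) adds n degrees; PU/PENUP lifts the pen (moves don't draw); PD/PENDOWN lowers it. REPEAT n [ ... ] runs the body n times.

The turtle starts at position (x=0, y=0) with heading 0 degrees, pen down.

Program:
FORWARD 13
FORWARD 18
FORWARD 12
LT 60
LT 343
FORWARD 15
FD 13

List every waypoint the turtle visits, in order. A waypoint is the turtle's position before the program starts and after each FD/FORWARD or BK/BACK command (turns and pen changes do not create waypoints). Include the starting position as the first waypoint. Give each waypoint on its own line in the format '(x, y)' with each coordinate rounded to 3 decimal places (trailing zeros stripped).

Executing turtle program step by step:
Start: pos=(0,0), heading=0, pen down
FD 13: (0,0) -> (13,0) [heading=0, draw]
FD 18: (13,0) -> (31,0) [heading=0, draw]
FD 12: (31,0) -> (43,0) [heading=0, draw]
LT 60: heading 0 -> 60
LT 343: heading 60 -> 43
FD 15: (43,0) -> (53.97,10.23) [heading=43, draw]
FD 13: (53.97,10.23) -> (63.478,19.096) [heading=43, draw]
Final: pos=(63.478,19.096), heading=43, 5 segment(s) drawn
Waypoints (6 total):
(0, 0)
(13, 0)
(31, 0)
(43, 0)
(53.97, 10.23)
(63.478, 19.096)

Answer: (0, 0)
(13, 0)
(31, 0)
(43, 0)
(53.97, 10.23)
(63.478, 19.096)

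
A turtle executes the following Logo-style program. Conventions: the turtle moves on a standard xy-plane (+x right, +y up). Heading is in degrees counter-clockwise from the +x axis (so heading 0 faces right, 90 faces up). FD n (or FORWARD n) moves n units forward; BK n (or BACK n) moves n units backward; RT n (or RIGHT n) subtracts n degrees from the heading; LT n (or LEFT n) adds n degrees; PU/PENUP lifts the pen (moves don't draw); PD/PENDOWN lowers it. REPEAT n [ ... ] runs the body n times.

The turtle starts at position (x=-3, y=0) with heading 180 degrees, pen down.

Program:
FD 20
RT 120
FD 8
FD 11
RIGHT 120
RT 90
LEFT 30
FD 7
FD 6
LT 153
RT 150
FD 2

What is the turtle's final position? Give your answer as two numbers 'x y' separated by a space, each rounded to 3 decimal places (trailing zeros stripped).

Answer: -20.908 3.414

Derivation:
Executing turtle program step by step:
Start: pos=(-3,0), heading=180, pen down
FD 20: (-3,0) -> (-23,0) [heading=180, draw]
RT 120: heading 180 -> 60
FD 8: (-23,0) -> (-19,6.928) [heading=60, draw]
FD 11: (-19,6.928) -> (-13.5,16.454) [heading=60, draw]
RT 120: heading 60 -> 300
RT 90: heading 300 -> 210
LT 30: heading 210 -> 240
FD 7: (-13.5,16.454) -> (-17,10.392) [heading=240, draw]
FD 6: (-17,10.392) -> (-20,5.196) [heading=240, draw]
LT 153: heading 240 -> 33
RT 150: heading 33 -> 243
FD 2: (-20,5.196) -> (-20.908,3.414) [heading=243, draw]
Final: pos=(-20.908,3.414), heading=243, 6 segment(s) drawn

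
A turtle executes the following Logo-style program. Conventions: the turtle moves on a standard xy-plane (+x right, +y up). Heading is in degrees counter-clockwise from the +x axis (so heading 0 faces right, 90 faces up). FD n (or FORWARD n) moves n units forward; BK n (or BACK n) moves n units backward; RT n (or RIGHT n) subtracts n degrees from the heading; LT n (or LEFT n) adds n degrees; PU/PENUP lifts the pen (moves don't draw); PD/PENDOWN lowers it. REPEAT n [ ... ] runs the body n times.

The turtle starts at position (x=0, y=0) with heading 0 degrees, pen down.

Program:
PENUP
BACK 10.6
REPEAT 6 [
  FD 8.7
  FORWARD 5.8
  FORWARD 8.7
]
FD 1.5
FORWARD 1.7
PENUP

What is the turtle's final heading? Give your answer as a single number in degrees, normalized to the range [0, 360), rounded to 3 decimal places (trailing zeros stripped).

Executing turtle program step by step:
Start: pos=(0,0), heading=0, pen down
PU: pen up
BK 10.6: (0,0) -> (-10.6,0) [heading=0, move]
REPEAT 6 [
  -- iteration 1/6 --
  FD 8.7: (-10.6,0) -> (-1.9,0) [heading=0, move]
  FD 5.8: (-1.9,0) -> (3.9,0) [heading=0, move]
  FD 8.7: (3.9,0) -> (12.6,0) [heading=0, move]
  -- iteration 2/6 --
  FD 8.7: (12.6,0) -> (21.3,0) [heading=0, move]
  FD 5.8: (21.3,0) -> (27.1,0) [heading=0, move]
  FD 8.7: (27.1,0) -> (35.8,0) [heading=0, move]
  -- iteration 3/6 --
  FD 8.7: (35.8,0) -> (44.5,0) [heading=0, move]
  FD 5.8: (44.5,0) -> (50.3,0) [heading=0, move]
  FD 8.7: (50.3,0) -> (59,0) [heading=0, move]
  -- iteration 4/6 --
  FD 8.7: (59,0) -> (67.7,0) [heading=0, move]
  FD 5.8: (67.7,0) -> (73.5,0) [heading=0, move]
  FD 8.7: (73.5,0) -> (82.2,0) [heading=0, move]
  -- iteration 5/6 --
  FD 8.7: (82.2,0) -> (90.9,0) [heading=0, move]
  FD 5.8: (90.9,0) -> (96.7,0) [heading=0, move]
  FD 8.7: (96.7,0) -> (105.4,0) [heading=0, move]
  -- iteration 6/6 --
  FD 8.7: (105.4,0) -> (114.1,0) [heading=0, move]
  FD 5.8: (114.1,0) -> (119.9,0) [heading=0, move]
  FD 8.7: (119.9,0) -> (128.6,0) [heading=0, move]
]
FD 1.5: (128.6,0) -> (130.1,0) [heading=0, move]
FD 1.7: (130.1,0) -> (131.8,0) [heading=0, move]
PU: pen up
Final: pos=(131.8,0), heading=0, 0 segment(s) drawn

Answer: 0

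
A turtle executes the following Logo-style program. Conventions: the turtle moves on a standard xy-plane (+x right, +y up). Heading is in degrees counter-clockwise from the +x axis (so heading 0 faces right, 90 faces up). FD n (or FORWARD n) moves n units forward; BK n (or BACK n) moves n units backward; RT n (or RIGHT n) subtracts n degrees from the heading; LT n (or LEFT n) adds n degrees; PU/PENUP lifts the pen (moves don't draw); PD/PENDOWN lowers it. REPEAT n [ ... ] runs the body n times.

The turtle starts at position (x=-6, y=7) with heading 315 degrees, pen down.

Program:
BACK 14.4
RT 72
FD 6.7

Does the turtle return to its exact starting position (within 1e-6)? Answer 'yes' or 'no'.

Executing turtle program step by step:
Start: pos=(-6,7), heading=315, pen down
BK 14.4: (-6,7) -> (-16.182,17.182) [heading=315, draw]
RT 72: heading 315 -> 243
FD 6.7: (-16.182,17.182) -> (-19.224,11.213) [heading=243, draw]
Final: pos=(-19.224,11.213), heading=243, 2 segment(s) drawn

Start position: (-6, 7)
Final position: (-19.224, 11.213)
Distance = 13.879; >= 1e-6 -> NOT closed

Answer: no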